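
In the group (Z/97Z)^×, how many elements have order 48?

φ(97) = 97 − 1 = 96 = 2^5 · 3.
Since (Z/97Z)^× is cyclic of order 96, the number of elements of order d is φ(d) when d | 96 and 0 otherwise.
48 = 2^4 · 3 divides 96, and φ(48) = 16.

16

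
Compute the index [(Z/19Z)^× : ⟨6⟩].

2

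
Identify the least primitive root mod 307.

5

φ(307) = 307 − 1 = 306 = 2 · 3^2 · 17.
Test candidates g = 2, 3, … against the prime factors q ∈ {2, 3, 17} of φ(307): g is a generator iff g^(306/q) ≢ 1 for every such q.
g = 2: 2^153 ≡ 306; 2^102 ≡ 1 — hits 1, so not a primitive root.
g = 3: 3^153 ≡ 306; 3^102 ≡ 1 — hits 1, so not a primitive root.
g = 4: 4^153 ≡ 1 — hits 1, so not a primitive root.
g = 5: 5^153 ≡ 306; 5^102 ≡ 289; 5^18 ≡ 81 — none is 1, so 5 is a primitive root.
The smallest primitive root modulo 307 is 5.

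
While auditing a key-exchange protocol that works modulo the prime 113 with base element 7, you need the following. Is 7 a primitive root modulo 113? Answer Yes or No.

φ(113) = 113 − 1 = 112 = 2^4 · 7.
Test 7^(112/q) mod 113 for each prime factor q of 112:
7^56 ≡ 1 (mod 113)  [q = 2: ≡ 1 ✗]
7^16 ≡ 49 (mod 113)  [q = 7: ≢ 1 ✓]
The check at q = 2 fails, so 7 generates a proper subgroup.

No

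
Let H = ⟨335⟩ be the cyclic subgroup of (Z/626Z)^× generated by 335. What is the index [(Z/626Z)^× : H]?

By Lagrange's theorem, ord_626(335) divides φ(626) = φ(2)·φ(313) = 1·312 = 312 = 2^3 · 3 · 13.
Divisors of 312: 1, 2, 3, 4, 6, 8, 12, 13, 24, 26, 39, 52, 78, 104, 156, 312.
Compute 335^d (mod 626) for the divisors d until we hit 1:
335^1 ≡ 335
335^2 ≡ 171
335^3 ≡ 319
335^4 ≡ 445
335^6 ≡ 349
335^8 ≡ 209
335^12 ≡ 357
335^13 ≡ 29
335^24 ≡ 371
335^26 ≡ 215
335^39 ≡ 601
335^52 ≡ 527
335^78 ≡ 625
335^104 ≡ 411
335^156 ≡ 1
Thus |⟨335⟩| = ord(335) = 156.
Index = |(Z/626Z)^×| / |⟨335⟩| = 312 / 156 = 2.

2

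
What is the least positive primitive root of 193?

φ(193) = 193 − 1 = 192 = 2^6 · 3.
Test candidates g = 2, 3, … against the prime factors q ∈ {2, 3} of φ(193): g is a generator iff g^(192/q) ≢ 1 for every such q.
g = 2: 2^96 ≡ 1 — hits 1, so not a primitive root.
g = 3: 3^96 ≡ 1 — hits 1, so not a primitive root.
g = 4: 4^96 ≡ 1 — hits 1, so not a primitive root.
g = 5: 5^96 ≡ 192; 5^64 ≡ 84 — none is 1, so 5 is a primitive root.
So 5 is the smallest generator of (Z/193Z)^×.

5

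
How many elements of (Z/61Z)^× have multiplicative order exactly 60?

16

φ(61) = 61 − 1 = 60 = 2^2 · 3 · 5.
Since (Z/61Z)^× is cyclic of order 60, the number of elements of order d is φ(d) when d | 60 and 0 otherwise.
60 = 2^2 · 3 · 5 divides 60, and φ(60) = 16.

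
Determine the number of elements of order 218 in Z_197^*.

0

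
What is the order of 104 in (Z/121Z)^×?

55

Since 104 ∈ (Z/121Z)^×, its order divides φ(121) = φ(11^2) = 11·(11−1) = 110 = 2 · 5 · 11.
Divisors of 110: 1, 2, 5, 10, 11, 22, 55, 110.
Compute 104^d (mod 121) for the divisors d until we hit 1:
104^1 ≡ 104
104^2 ≡ 47
104^5 ≡ 78
104^10 ≡ 34
104^11 ≡ 27
104^22 ≡ 3
104^55 ≡ 1
Hence ord(104) = 55.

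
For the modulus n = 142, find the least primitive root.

7

φ(142) = φ(2)·φ(71) = 1·70 = 70 = 2 · 5 · 7.
Test candidates g = 2, 3, … against the prime factors q ∈ {2, 5, 7} of φ(142): g is a generator iff g^(70/q) ≢ 1 for every such q.
g = 2: gcd(2, 142) = 2 > 1, not a unit — skip.
g = 3: 3^35 ≡ 1 — hits 1, so not a primitive root.
g = 4: gcd(4, 142) = 2 > 1, not a unit — skip.
g = 5: 5^35 ≡ 1 — hits 1, so not a primitive root.
g = 6: gcd(6, 142) = 2 > 1, not a unit — skip.
g = 7: 7^35 ≡ 141; 7^14 ≡ 125; 7^10 ≡ 45 — none is 1, so 7 is a primitive root.
Hence the least primitive root of 142 is 7.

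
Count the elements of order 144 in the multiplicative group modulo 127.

0

φ(127) = 127 − 1 = 126 = 2 · 3^2 · 7.
Since (Z/127Z)^× is cyclic of order 126, the number of elements of order d is φ(d) when d | 126 and 0 otherwise.
Since 144 ∤ 126, the count is 0.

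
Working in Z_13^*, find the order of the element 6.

12

ord(6) | φ(13) = 13 − 1 = 12 = 2^2 · 3.
Divisors of 12: 1, 2, 3, 4, 6, 12.
Check 6^d mod 13 for each divisor in increasing order:
6^1 ≡ 6
6^2 ≡ 10
6^3 ≡ 8
6^4 ≡ 9
6^6 ≡ 12
6^12 ≡ 1
The smallest such exponent is 12, so the order of 6 is 12.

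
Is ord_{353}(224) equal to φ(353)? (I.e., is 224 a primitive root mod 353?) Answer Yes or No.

Yes

φ(353) = 353 − 1 = 352 = 2^5 · 11.
It suffices to check that the order of 224 is not a proper divisor of 352: compute 224^(352/q) for q ∈ {2, 11}.
224^176 ≡ 352 (mod 353)  [q = 2: ≢ 1 ✓]
224^32 ≡ 217 (mod 353)  [q = 11: ≢ 1 ✓]
All checks pass, so 224 has order 352 and is a primitive root modulo 353.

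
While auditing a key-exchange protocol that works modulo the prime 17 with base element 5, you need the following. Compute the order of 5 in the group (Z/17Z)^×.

16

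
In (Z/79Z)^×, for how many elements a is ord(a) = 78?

24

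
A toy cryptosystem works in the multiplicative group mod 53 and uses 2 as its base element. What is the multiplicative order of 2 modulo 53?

Since 2 ∈ (Z/53Z)^×, its order divides φ(53) = 53 − 1 = 52 = 2^2 · 13.
Divisors of 52: 1, 2, 4, 13, 26, 52.
Check 2^d mod 53 for each divisor in increasing order:
2^1 ≡ 2 (mod 53)
2^2 ≡ 4 (mod 53)
2^4 ≡ 16 (mod 53)
2^13 ≡ 30 (mod 53)
2^26 ≡ 52 (mod 53)
2^52 ≡ 1 (mod 53) ✓
Hence ord(2) = 52.

52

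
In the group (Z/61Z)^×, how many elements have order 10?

φ(61) = 61 − 1 = 60 = 2^2 · 3 · 5.
Since (Z/61Z)^× is cyclic of order 60, the number of elements of order d is φ(d) when d | 60 and 0 otherwise.
10 = 2 · 5 divides 60, and φ(10) = 4.

4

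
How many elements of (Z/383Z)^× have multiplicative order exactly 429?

0

φ(383) = 383 − 1 = 382 = 2 · 191.
Since (Z/383Z)^× is cyclic of order 382, the number of elements of order d is φ(d) when d | 382 and 0 otherwise.
Here 382 is not a multiple of 429, so there are no elements of order 429.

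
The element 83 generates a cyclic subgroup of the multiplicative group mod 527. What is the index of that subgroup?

By Lagrange's theorem, ord_527(83) divides φ(527) = φ(17·31) = (17−1)·(31−1) = 16·30 = 480 = 2^5 · 3 · 5.
Divisors of 480: 1, 2, 3, 4, 5, 6, 8, 10, 12, 15, 16, 20, 24, 30, 32, 40, 48, 60, 80, 96, 120, 160, 240, 480.
Test each divisor d:
83^1 ≡ 83 (mod 527)
83^2 ≡ 38 (mod 527)
83^3 ≡ 519 (mod 527)
83^4 ≡ 390 (mod 527)
83^5 ≡ 223 (mod 527)
83^6 ≡ 64 (mod 527)
83^8 ≡ 324 (mod 527)
83^10 ≡ 191 (mod 527)
83^12 ≡ 407 (mod 527)
83^15 ≡ 433 (mod 527)
83^16 ≡ 103 (mod 527)
83^20 ≡ 118 (mod 527)
83^24 ≡ 171 (mod 527)
83^30 ≡ 404 (mod 527)
83^32 ≡ 69 (mod 527)
83^40 ≡ 222 (mod 527)
83^48 ≡ 256 (mod 527)
83^60 ≡ 373 (mod 527)
83^80 ≡ 273 (mod 527)
83^96 ≡ 188 (mod 527)
83^120 ≡ 1 (mod 527) ✓
So ord_527(83) = 120, hence |⟨83⟩| = 120.
Index = |(Z/527Z)^×| / |⟨83⟩| = 480 / 120 = 4.

4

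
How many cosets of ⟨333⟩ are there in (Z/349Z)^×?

2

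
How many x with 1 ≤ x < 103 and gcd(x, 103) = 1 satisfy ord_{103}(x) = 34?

φ(103) = 103 − 1 = 102 = 2 · 3 · 17.
Since (Z/103Z)^× is cyclic of order 102, the number of elements of order d is φ(d) when d | 102 and 0 otherwise.
34 = 2 · 17 divides 102, and φ(34) = 16.

16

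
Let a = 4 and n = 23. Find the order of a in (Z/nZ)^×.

11

ord(4) | φ(23) = 23 − 1 = 22 = 2 · 11.
Divisors of 22: 1, 2, 11, 22.
Check 4^d mod 23 for each divisor in increasing order:
4^1 ≡ 4
4^2 ≡ 16
4^11 ≡ 1
So ord_23(4) = 11.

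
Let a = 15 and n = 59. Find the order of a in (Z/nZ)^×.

29

The order of 15 must divide φ(59) = 59 − 1 = 58 = 2 · 29.
Divisors of 58: 1, 2, 29, 58.
Test each divisor d:
15^1 ≡ 15 (mod 59)
15^2 ≡ 48 (mod 59)
15^29 ≡ 1 (mod 59) ✓
The smallest such exponent is 29, so the order of 15 is 29.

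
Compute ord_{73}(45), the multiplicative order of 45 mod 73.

72

ord(45) | φ(73) = 73 − 1 = 72 = 2^3 · 3^2.
Divisors of 72: 1, 2, 3, 4, 6, 8, 9, 12, 18, 24, 36, 72.
Test each divisor d:
45^1 ≡ 45 (mod 73)
45^2 ≡ 54 (mod 73)
45^3 ≡ 21 (mod 73)
45^4 ≡ 69 (mod 73)
45^6 ≡ 3 (mod 73)
45^8 ≡ 16 (mod 73)
45^9 ≡ 63 (mod 73)
45^12 ≡ 9 (mod 73)
45^18 ≡ 27 (mod 73)
45^24 ≡ 8 (mod 73)
45^36 ≡ 72 (mod 73)
45^72 ≡ 1 (mod 73) ✓
Hence ord(45) = 72.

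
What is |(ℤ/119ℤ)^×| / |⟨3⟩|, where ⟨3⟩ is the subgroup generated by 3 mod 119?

By Lagrange's theorem, ord_119(3) divides φ(119) = φ(7·17) = (7−1)·(17−1) = 6·16 = 96 = 2^5 · 3.
Divisors of 96: 1, 2, 3, 4, 6, 8, 12, 16, 24, 32, 48, 96.
Compute 3^d (mod 119) for the divisors d until we hit 1:
3^1 ≡ 3 (mod 119)
3^2 ≡ 9 (mod 119)
3^3 ≡ 27 (mod 119)
3^4 ≡ 81 (mod 119)
3^6 ≡ 15 (mod 119)
3^8 ≡ 16 (mod 119)
3^12 ≡ 106 (mod 119)
3^16 ≡ 18 (mod 119)
3^24 ≡ 50 (mod 119)
3^32 ≡ 86 (mod 119)
3^48 ≡ 1 (mod 119) ✓
So ord_119(3) = 48, hence |⟨3⟩| = 48.
Index = |(Z/119Z)^×| / |⟨3⟩| = 96 / 48 = 2.

2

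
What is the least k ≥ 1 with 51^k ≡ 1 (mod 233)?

Since 51 ∈ (Z/233Z)^×, its order divides φ(233) = 233 − 1 = 232 = 2^3 · 29.
Divisors of 232: 1, 2, 4, 8, 29, 58, 116, 232.
Check 51^d mod 233 for each divisor in increasing order:
51^1 ≡ 51
51^2 ≡ 38
51^4 ≡ 46
51^8 ≡ 19
51^29 ≡ 1
Hence ord(51) = 29.

29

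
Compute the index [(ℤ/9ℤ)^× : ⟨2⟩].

1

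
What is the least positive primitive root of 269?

2

φ(269) = 269 − 1 = 268 = 2^2 · 67.
Test candidates g = 2, 3, … against the prime factors q ∈ {2, 67} of φ(269): g is a generator iff g^(268/q) ≢ 1 for every such q.
g = 2: 2^134 ≡ 268; 2^4 ≡ 16 — none is 1, so 2 is a primitive root.
Hence the least primitive root of 269 is 2.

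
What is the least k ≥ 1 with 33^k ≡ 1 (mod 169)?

Since 33 ∈ (Z/169Z)^×, its order divides φ(169) = φ(13^2) = 13·(13−1) = 156 = 2^2 · 3 · 13.
Divisors of 156: 1, 2, 3, 4, 6, 12, 13, 26, 39, 52, 78, 156.
Test each divisor d:
33^1 ≡ 33
33^2 ≡ 75
33^3 ≡ 109
33^4 ≡ 48
33^6 ≡ 51
33^12 ≡ 66
33^13 ≡ 150
33^26 ≡ 23
33^39 ≡ 70
33^52 ≡ 22
33^78 ≡ 168
33^156 ≡ 1
Therefore the multiplicative order of 33 modulo 169 is 156.

156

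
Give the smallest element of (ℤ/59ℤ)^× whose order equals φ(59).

φ(59) = 59 − 1 = 58 = 2 · 29.
Test candidates g = 2, 3, … against the prime factors q ∈ {2, 29} of φ(59): g is a generator iff g^(58/q) ≢ 1 for every such q.
g = 2: 2^29 ≡ 58; 2^2 ≡ 4 — none is 1, so 2 is a primitive root.
The smallest primitive root modulo 59 is 2.

2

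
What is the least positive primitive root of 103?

5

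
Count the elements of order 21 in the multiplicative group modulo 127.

φ(127) = 127 − 1 = 126 = 2 · 3^2 · 7.
In a cyclic group of order 126, there are φ(d) elements of order d for each divisor d of 126, and zero for non-divisors.
21 = 3 · 7 divides 126, and φ(21) = 12.

12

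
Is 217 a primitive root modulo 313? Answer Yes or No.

φ(313) = 313 − 1 = 312 = 2^3 · 3 · 13.
Test 217^(312/q) mod 313 for each prime factor q of 312:
217^156 ≡ 1 (mod 313)  [q = 2: ≡ 1 ✗]
217^104 ≡ 214 (mod 313)  [q = 3: ≢ 1 ✓]
217^24 ≡ 48 (mod 313)  [q = 13: ≢ 1 ✓]
The check at q = 2 fails, so 217 generates a proper subgroup.

No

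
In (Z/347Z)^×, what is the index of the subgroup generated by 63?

1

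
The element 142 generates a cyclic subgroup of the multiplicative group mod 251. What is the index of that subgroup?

ord(142) | φ(251) = 251 − 1 = 250 = 2 · 5^3.
Divisors of 250: 1, 2, 5, 10, 25, 50, 125, 250.
Test each divisor d:
142^1 ≡ 142 (mod 251)
142^2 ≡ 84 (mod 251)
142^5 ≡ 211 (mod 251)
142^10 ≡ 94 (mod 251)
142^25 ≡ 219 (mod 251)
142^50 ≡ 20 (mod 251)
142^125 ≡ 1 (mod 251) ✓
Thus |⟨142⟩| = ord(142) = 125.
[(Z/251Z)^× : ⟨142⟩] = 250/125 = 2.

2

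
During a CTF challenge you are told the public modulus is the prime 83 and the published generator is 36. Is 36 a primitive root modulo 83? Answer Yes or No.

φ(83) = 83 − 1 = 82 = 2 · 41.
Test 36^(82/q) mod 83 for each prime factor q of 82:
36^41 ≡ 1 (mod 83)  [q = 2: ≡ 1 ✗]
36^2 ≡ 51 (mod 83)  [q = 41: ≢ 1 ✓]
36^41 ≡ 1 shows ord(36) | 41, strictly less than φ(83); not a primitive root.

No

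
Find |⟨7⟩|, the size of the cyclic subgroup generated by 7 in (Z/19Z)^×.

ord(7) | φ(19) = 19 − 1 = 18 = 2 · 3^2.
Divisors of 18: 1, 2, 3, 6, 9, 18.
Check 7^d mod 19 for each divisor in increasing order:
7^1 ≡ 7
7^2 ≡ 11
7^3 ≡ 1
Therefore the multiplicative order of 7 modulo 19 is 3.

3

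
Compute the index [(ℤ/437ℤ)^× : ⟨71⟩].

2

The order of 71 must divide φ(437) = φ(19·23) = (19−1)·(23−1) = 18·22 = 396 = 2^2 · 3^2 · 11.
Divisors of 396: 1, 2, 3, 4, 6, 9, 11, 12, 18, 22, 33, 36, 44, 66, 99, 132, 198, 396.
Evaluate successive powers at the divisors of 396:
71^1 ≡ 71 (mod 437)
71^2 ≡ 234 (mod 437)
71^3 ≡ 8 (mod 437)
71^4 ≡ 131 (mod 437)
71^6 ≡ 64 (mod 437)
71^9 ≡ 75 (mod 437)
71^11 ≡ 70 (mod 437)
71^12 ≡ 163 (mod 437)
71^18 ≡ 381 (mod 437)
71^22 ≡ 93 (mod 437)
71^33 ≡ 392 (mod 437)
71^36 ≡ 77 (mod 437)
71^44 ≡ 346 (mod 437)
71^66 ≡ 277 (mod 437)
71^99 ≡ 208 (mod 437)
71^132 ≡ 254 (mod 437)
71^198 ≡ 1 (mod 437) ✓
The order of 71 is 198, so the subgroup it generates has 198 elements.
Index = |(Z/437Z)^×| / |⟨71⟩| = 396 / 198 = 2.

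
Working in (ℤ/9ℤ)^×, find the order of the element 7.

ord(7) | φ(9) = φ(3^2) = 3·(3−1) = 6 = 2 · 3.
Divisors of 6: 1, 2, 3, 6.
Compute 7^d (mod 9) for the divisors d until we hit 1:
7^1 ≡ 7 (mod 9)
7^2 ≡ 4 (mod 9)
7^3 ≡ 1 (mod 9) ✓
The smallest such exponent is 3, so the order of 7 is 3.

3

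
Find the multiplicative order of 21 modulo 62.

30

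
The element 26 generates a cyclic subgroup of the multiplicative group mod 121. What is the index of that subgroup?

ord(26) | φ(121) = φ(11^2) = 11·(11−1) = 110 = 2 · 5 · 11.
Divisors of 110: 1, 2, 5, 10, 11, 22, 55, 110.
Test each divisor d:
26^1 ≡ 26
26^2 ≡ 71
26^5 ≡ 23
26^10 ≡ 45
26^11 ≡ 81
26^22 ≡ 27
26^55 ≡ 1
So ord_121(26) = 55, hence |⟨26⟩| = 55.
Index = |(Z/121Z)^×| / |⟨26⟩| = 110 / 55 = 2.

2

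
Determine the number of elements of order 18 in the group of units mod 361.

6

φ(361) = φ(19^2) = 19·(19−1) = 342 = 2 · 3^2 · 19.
(Z/361Z)^× is cyclic (|G| = 342); a cyclic group of order m has exactly φ(d) elements of each order d | m, and none otherwise.
18 = 2 · 3^2 divides 342, and φ(18) = 6.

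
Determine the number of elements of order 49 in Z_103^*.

0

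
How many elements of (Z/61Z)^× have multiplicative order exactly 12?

φ(61) = 61 − 1 = 60 = 2^2 · 3 · 5.
(Z/61Z)^× is cyclic (|G| = 60); a cyclic group of order m has exactly φ(d) elements of each order d | m, and none otherwise.
12 = 2^2 · 3 divides 60, and φ(12) = 4.

4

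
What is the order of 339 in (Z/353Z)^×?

352

By Lagrange's theorem, ord_353(339) divides φ(353) = 353 − 1 = 352 = 2^5 · 11.
Divisors of 352: 1, 2, 4, 8, 11, 16, 22, 32, 44, 88, 176, 352.
Check 339^d mod 353 for each divisor in increasing order:
339^1 ≡ 339 (mod 353)
339^2 ≡ 196 (mod 353)
339^4 ≡ 292 (mod 353)
339^8 ≡ 191 (mod 353)
339^11 ≡ 101 (mod 353)
339^16 ≡ 122 (mod 353)
339^22 ≡ 317 (mod 353)
339^32 ≡ 58 (mod 353)
339^44 ≡ 237 (mod 353)
339^88 ≡ 42 (mod 353)
339^176 ≡ 352 (mod 353)
339^352 ≡ 1 (mod 353) ✓
Hence ord(339) = 352.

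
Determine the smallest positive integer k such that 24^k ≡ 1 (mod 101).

ord(24) | φ(101) = 101 − 1 = 100 = 2^2 · 5^2.
Divisors of 100: 1, 2, 4, 5, 10, 20, 25, 50, 100.
Compute 24^d (mod 101) for the divisors d until we hit 1:
24^1 ≡ 24
24^2 ≡ 71
24^4 ≡ 92
24^5 ≡ 87
24^10 ≡ 95
24^20 ≡ 36
24^25 ≡ 1
Therefore the multiplicative order of 24 modulo 101 is 25.

25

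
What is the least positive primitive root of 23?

5

φ(23) = 23 − 1 = 22 = 2 · 11.
Test candidates g = 2, 3, … against the prime factors q ∈ {2, 11} of φ(23): g is a generator iff g^(22/q) ≢ 1 for every such q.
g = 2: 2^11 ≡ 1 — hits 1, so not a primitive root.
g = 3: 3^11 ≡ 1 — hits 1, so not a primitive root.
g = 4: 4^11 ≡ 1 — hits 1, so not a primitive root.
g = 5: 5^11 ≡ 22; 5^2 ≡ 2 — none is 1, so 5 is a primitive root.
The smallest primitive root modulo 23 is 5.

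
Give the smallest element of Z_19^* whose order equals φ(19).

φ(19) = 19 − 1 = 18 = 2 · 3^2.
g is a primitive root iff g^(18/q) ≢ 1 (mod 19) for each prime q ∈ {2, 3}.
g = 2: 2^9 ≡ 18; 2^6 ≡ 7 — none is 1, so 2 is a primitive root.
Hence the least primitive root of 19 is 2.

2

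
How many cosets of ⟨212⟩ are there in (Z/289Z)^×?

By Lagrange's theorem, ord_289(212) divides φ(289) = φ(17^2) = 17·(17−1) = 272 = 2^4 · 17.
Divisors of 272: 1, 2, 4, 8, 16, 17, 34, 68, 136, 272.
Compute 212^d (mod 289) for the divisors d until we hit 1:
212^1 ≡ 212 (mod 289)
212^2 ≡ 149 (mod 289)
212^4 ≡ 237 (mod 289)
212^8 ≡ 103 (mod 289)
212^16 ≡ 205 (mod 289)
212^17 ≡ 110 (mod 289)
212^34 ≡ 251 (mod 289)
212^68 ≡ 288 (mod 289)
212^136 ≡ 1 (mod 289) ✓
The order of 212 is 136, so the subgroup it generates has 136 elements.
The index is φ(289) / ord(212) = 272 / 136 = 2.

2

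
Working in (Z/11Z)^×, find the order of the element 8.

10

The order of 8 must divide φ(11) = 11 − 1 = 10 = 2 · 5.
Divisors of 10: 1, 2, 5, 10.
Test each divisor d:
8^1 ≡ 8 (mod 11)
8^2 ≡ 9 (mod 11)
8^5 ≡ 10 (mod 11)
8^10 ≡ 1 (mod 11) ✓
The smallest such exponent is 10, so the order of 8 is 10.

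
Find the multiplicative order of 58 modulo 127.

126

The order of 58 must divide φ(127) = 127 − 1 = 126 = 2 · 3^2 · 7.
Divisors of 126: 1, 2, 3, 6, 7, 9, 14, 18, 21, 42, 63, 126.
Check 58^d mod 127 for each divisor in increasing order:
58^1 ≡ 58
58^2 ≡ 62
58^3 ≡ 40
58^6 ≡ 76
58^7 ≡ 90
58^9 ≡ 119
58^14 ≡ 99
58^18 ≡ 64
58^21 ≡ 20
58^42 ≡ 19
58^63 ≡ 126
58^126 ≡ 1
Therefore the multiplicative order of 58 modulo 127 is 126.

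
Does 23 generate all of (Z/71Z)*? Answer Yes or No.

No

φ(71) = 71 − 1 = 70 = 2 · 5 · 7.
Test 23^(70/q) mod 71 for each prime factor q of 70:
23^35 ≡ 70 (mod 71)  [q = 2: ≢ 1 ✓]
23^14 ≡ 1 (mod 71)  [q = 5: ≡ 1 ✗]
23^10 ≡ 45 (mod 71)  [q = 7: ≢ 1 ✓]
The check at q = 5 fails, so 23 generates a proper subgroup.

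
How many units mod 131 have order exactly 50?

φ(131) = 131 − 1 = 130 = 2 · 5 · 13.
Since (Z/131Z)^× is cyclic of order 130, the number of elements of order d is φ(d) when d | 130 and 0 otherwise.
Here 130 is not a multiple of 50, so there are no elements of order 50.

0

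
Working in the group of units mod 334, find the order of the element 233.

83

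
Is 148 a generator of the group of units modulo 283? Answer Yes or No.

φ(283) = 283 − 1 = 282 = 2 · 3 · 47.
148 is a primitive root mod 283 iff 148^(φ(283)/q) ≢ 1 for every prime q | φ(283), i.e. q ∈ {2, 3, 47}.
148^141 ≡ 282 (mod 283)  [q = 2: ≢ 1 ✓]
148^94 ≡ 44 (mod 283)  [q = 3: ≢ 1 ✓]
148^6 ≡ 163 (mod 283)  [q = 47: ≢ 1 ✓]
Every test exponent gives a nontrivial residue, hence 148 generates the full group.

Yes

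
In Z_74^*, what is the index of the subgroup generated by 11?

6

The order of 11 must divide φ(74) = φ(2)·φ(37) = 1·36 = 36 = 2^2 · 3^2.
Divisors of 36: 1, 2, 3, 4, 6, 9, 12, 18, 36.
Check 11^d mod 74 for each divisor in increasing order:
11^1 ≡ 11
11^2 ≡ 47
11^3 ≡ 73
11^4 ≡ 63
11^6 ≡ 1
The order of 11 is 6, so the subgroup it generates has 6 elements.
[(Z/74Z)^× : ⟨11⟩] = 36/6 = 6.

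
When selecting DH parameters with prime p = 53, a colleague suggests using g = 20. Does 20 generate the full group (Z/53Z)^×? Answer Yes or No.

φ(53) = 53 − 1 = 52 = 2^2 · 13.
Test 20^(52/q) mod 53 for each prime factor q of 52:
20^26 ≡ 52 (mod 53)  [q = 2: ≢ 1 ✓]
20^4 ≡ 46 (mod 53)  [q = 13: ≢ 1 ✓]
All checks pass, so 20 has order 52 and is a primitive root modulo 53.

Yes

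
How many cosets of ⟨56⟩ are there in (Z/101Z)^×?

4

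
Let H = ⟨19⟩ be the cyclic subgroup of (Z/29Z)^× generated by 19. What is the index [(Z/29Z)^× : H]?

Since 19 ∈ (Z/29Z)^×, its order divides φ(29) = 29 − 1 = 28 = 2^2 · 7.
Divisors of 28: 1, 2, 4, 7, 14, 28.
Evaluate successive powers at the divisors of 28:
19^1 ≡ 19
19^2 ≡ 13
19^4 ≡ 24
19^7 ≡ 12
19^14 ≡ 28
19^28 ≡ 1
So ord_29(19) = 28, hence |⟨19⟩| = 28.
Index = |(Z/29Z)^×| / |⟨19⟩| = 28 / 28 = 1.

1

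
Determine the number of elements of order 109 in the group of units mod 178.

φ(178) = φ(2)·φ(89) = 1·88 = 88 = 2^3 · 11.
(Z/178Z)^× is cyclic (|G| = 88); a cyclic group of order m has exactly φ(d) elements of each order d | m, and none otherwise.
109 does not divide 88, so no element of (Z/178Z)^× has order 109.

0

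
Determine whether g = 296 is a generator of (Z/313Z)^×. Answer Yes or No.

Yes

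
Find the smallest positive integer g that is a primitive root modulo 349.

2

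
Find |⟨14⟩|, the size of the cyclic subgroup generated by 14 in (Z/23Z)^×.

22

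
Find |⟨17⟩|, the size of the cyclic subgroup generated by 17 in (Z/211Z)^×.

210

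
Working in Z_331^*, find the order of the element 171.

By Lagrange's theorem, ord_331(171) divides φ(331) = 331 − 1 = 330 = 2 · 3 · 5 · 11.
Divisors of 330: 1, 2, 3, 5, 6, 10, 11, 15, 22, 30, 33, 55, 66, 110, 165, 330.
Test each divisor d:
171^1 ≡ 171 (mod 331)
171^2 ≡ 113 (mod 331)
171^3 ≡ 125 (mod 331)
171^5 ≡ 223 (mod 331)
171^6 ≡ 68 (mod 331)
171^10 ≡ 79 (mod 331)
171^11 ≡ 269 (mod 331)
171^15 ≡ 74 (mod 331)
171^22 ≡ 203 (mod 331)
171^30 ≡ 180 (mod 331)
171^33 ≡ 323 (mod 331)
171^55 ≡ 31 (mod 331)
171^66 ≡ 64 (mod 331)
171^110 ≡ 299 (mod 331)
171^165 ≡ 1 (mod 331) ✓
The smallest such exponent is 165, so the order of 171 is 165.

165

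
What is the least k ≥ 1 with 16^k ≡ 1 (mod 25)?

Since 16 ∈ (Z/25Z)^×, its order divides φ(25) = φ(5^2) = 5·(5−1) = 20 = 2^2 · 5.
Divisors of 20: 1, 2, 4, 5, 10, 20.
Evaluate successive powers at the divisors of 20:
16^1 ≡ 16
16^2 ≡ 6
16^4 ≡ 11
16^5 ≡ 1
The smallest such exponent is 5, so the order of 16 is 5.

5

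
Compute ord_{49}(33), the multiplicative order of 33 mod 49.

42

ord(33) | φ(49) = φ(7^2) = 7·(7−1) = 42 = 2 · 3 · 7.
Divisors of 42: 1, 2, 3, 6, 7, 14, 21, 42.
Check 33^d mod 49 for each divisor in increasing order:
33^1 ≡ 33
33^2 ≡ 11
33^3 ≡ 20
33^6 ≡ 8
33^7 ≡ 19
33^14 ≡ 18
33^21 ≡ 48
33^42 ≡ 1
The smallest such exponent is 42, so the order of 33 is 42.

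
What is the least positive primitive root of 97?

φ(97) = 97 − 1 = 96 = 2^5 · 3.
g is a primitive root iff g^(96/q) ≢ 1 (mod 97) for each prime q ∈ {2, 3}.
g = 2: 2^48 ≡ 1 — hits 1, so not a primitive root.
g = 3: 3^48 ≡ 1 — hits 1, so not a primitive root.
g = 4: 4^48 ≡ 1 — hits 1, so not a primitive root.
g = 5: 5^48 ≡ 96; 5^32 ≡ 35 — none is 1, so 5 is a primitive root.
Hence the least primitive root of 97 is 5.

5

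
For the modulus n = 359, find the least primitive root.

7

φ(359) = 359 − 1 = 358 = 2 · 179.
Test candidates g = 2, 3, … against the prime factors q ∈ {2, 179} of φ(359): g is a generator iff g^(358/q) ≢ 1 for every such q.
g = 2: 2^179 ≡ 1 — hits 1, so not a primitive root.
g = 3: 3^179 ≡ 1 — hits 1, so not a primitive root.
g = 4: 4^179 ≡ 1 — hits 1, so not a primitive root.
g = 5: 5^179 ≡ 1 — hits 1, so not a primitive root.
g = 6: 6^179 ≡ 1 — hits 1, so not a primitive root.
g = 7: 7^179 ≡ 358; 7^2 ≡ 49 — none is 1, so 7 is a primitive root.
Hence the least primitive root of 359 is 7.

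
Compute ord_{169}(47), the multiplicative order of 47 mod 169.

By Lagrange's theorem, ord_169(47) divides φ(169) = φ(13^2) = 13·(13−1) = 156 = 2^2 · 3 · 13.
Divisors of 156: 1, 2, 3, 4, 6, 12, 13, 26, 39, 52, 78, 156.
Test each divisor d:
47^1 ≡ 47 (mod 169)
47^2 ≡ 12 (mod 169)
47^3 ≡ 57 (mod 169)
47^4 ≡ 144 (mod 169)
47^6 ≡ 38 (mod 169)
47^12 ≡ 92 (mod 169)
47^13 ≡ 99 (mod 169)
47^26 ≡ 168 (mod 169)
47^39 ≡ 70 (mod 169)
47^52 ≡ 1 (mod 169) ✓
So ord_169(47) = 52.

52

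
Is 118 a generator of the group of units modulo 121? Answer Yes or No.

No

φ(121) = φ(11^2) = 11·(11−1) = 110 = 2 · 5 · 11.
An element g generates (Z/121Z)^× iff g^(110/q) ≢ 1 (mod 121) for each prime q ∈ {2, 5, 11}.
118^55 ≡ 120 (mod 121)  [q = 2: ≢ 1 ✓]
118^22 ≡ 9 (mod 121)  [q = 5: ≢ 1 ✓]
118^10 ≡ 1 (mod 121)  [q = 11: ≡ 1 ✗]
The check at q = 11 fails, so 118 generates a proper subgroup.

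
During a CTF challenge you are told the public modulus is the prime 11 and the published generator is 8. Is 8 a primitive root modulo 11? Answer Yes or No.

Yes

φ(11) = 11 − 1 = 10 = 2 · 5.
An element g generates (Z/11Z)^× iff g^(10/q) ≢ 1 (mod 11) for each prime q ∈ {2, 5}.
8^5 ≡ 10 (mod 11)  [q = 2: ≢ 1 ✓]
8^2 ≡ 9 (mod 11)  [q = 5: ≢ 1 ✓]
Every test exponent gives a nontrivial residue, hence 8 generates the full group.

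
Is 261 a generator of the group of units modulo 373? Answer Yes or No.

No

φ(373) = 373 − 1 = 372 = 2^2 · 3 · 31.
261 is a primitive root mod 373 iff 261^(φ(373)/q) ≢ 1 for every prime q | φ(373), i.e. q ∈ {2, 3, 31}.
261^186 ≡ 1 (mod 373)  [q = 2: ≡ 1 ✗]
261^124 ≡ 284 (mod 373)  [q = 3: ≢ 1 ✓]
261^12 ≡ 309 (mod 373)  [q = 31: ≢ 1 ✓]
261^186 ≡ 1 shows ord(261) | 186, strictly less than φ(373); not a primitive root.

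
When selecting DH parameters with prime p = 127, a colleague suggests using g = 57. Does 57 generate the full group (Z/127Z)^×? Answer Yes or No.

Yes

φ(127) = 127 − 1 = 126 = 2 · 3^2 · 7.
Test 57^(126/q) mod 127 for each prime factor q of 126:
57^63 ≡ 126 (mod 127)  [q = 2: ≢ 1 ✓]
57^42 ≡ 107 (mod 127)  [q = 3: ≢ 1 ✓]
57^18 ≡ 4 (mod 127)  [q = 7: ≢ 1 ✓]
Every test exponent gives a nontrivial residue, hence 57 generates the full group.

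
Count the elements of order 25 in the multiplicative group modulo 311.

φ(311) = 311 − 1 = 310 = 2 · 5 · 31.
Since (Z/311Z)^× is cyclic of order 310, the number of elements of order d is φ(d) when d | 310 and 0 otherwise.
25 does not divide 310, so no element of (Z/311Z)^× has order 25.

0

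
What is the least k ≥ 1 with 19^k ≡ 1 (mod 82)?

40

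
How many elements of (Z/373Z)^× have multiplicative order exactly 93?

60

φ(373) = 373 − 1 = 372 = 2^2 · 3 · 31.
Since (Z/373Z)^× is cyclic of order 372, the number of elements of order d is φ(d) when d | 372 and 0 otherwise.
93 = 3 · 31 divides 372, and φ(93) = 60.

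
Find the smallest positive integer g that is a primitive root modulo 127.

3

φ(127) = 127 − 1 = 126 = 2 · 3^2 · 7.
g is a primitive root iff g^(126/q) ≢ 1 (mod 127) for each prime q ∈ {2, 3, 7}.
g = 2: 2^63 ≡ 1 — hits 1, so not a primitive root.
g = 3: 3^63 ≡ 126; 3^42 ≡ 107; 3^18 ≡ 4 — none is 1, so 3 is a primitive root.
So 3 is the smallest generator of (Z/127Z)^×.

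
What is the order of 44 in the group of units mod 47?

46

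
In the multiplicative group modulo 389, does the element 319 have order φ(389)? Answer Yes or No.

Yes

φ(389) = 389 − 1 = 388 = 2^2 · 97.
An element g generates (Z/389Z)^× iff g^(388/q) ≢ 1 (mod 389) for each prime q ∈ {2, 97}.
319^194 ≡ 388 (mod 389)  [q = 2: ≢ 1 ✓]
319^4 ≡ 142 (mod 389)  [q = 97: ≢ 1 ✓]
None equal 1, so ord_389(319) = 388: 319 is a primitive root.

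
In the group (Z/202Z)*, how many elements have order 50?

φ(202) = φ(2)·φ(101) = 1·100 = 100 = 2^2 · 5^2.
Since (Z/202Z)^× is cyclic of order 100, the number of elements of order d is φ(d) when d | 100 and 0 otherwise.
50 = 2 · 5^2 divides 100, and φ(50) = 20.

20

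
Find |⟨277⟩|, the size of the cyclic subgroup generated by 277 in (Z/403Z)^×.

Since 277 ∈ (Z/403Z)^×, its order divides φ(403) = φ(13·31) = (13−1)·(31−1) = 12·30 = 360 = 2^3 · 3^2 · 5.
Divisors of 360: 1, 2, 3, 4, 5, 6, 8, 9, 10, 12, 15, 18, 20, 24, 30, 36, 40, 45, 60, 72, 90, 120, 180, 360.
Compute 277^d (mod 403) for the divisors d until we hit 1:
277^1 ≡ 277 (mod 403)
277^2 ≡ 159 (mod 403)
277^3 ≡ 116 (mod 403)
277^4 ≡ 295 (mod 403)
277^5 ≡ 309 (mod 403)
277^6 ≡ 157 (mod 403)
277^8 ≡ 380 (mod 403)
277^9 ≡ 77 (mod 403)
277^10 ≡ 373 (mod 403)
277^12 ≡ 66 (mod 403)
277^15 ≡ 402 (mod 403)
277^18 ≡ 287 (mod 403)
277^20 ≡ 94 (mod 403)
277^24 ≡ 326 (mod 403)
277^30 ≡ 1 (mod 403) ✓
Hence ord(277) = 30.

30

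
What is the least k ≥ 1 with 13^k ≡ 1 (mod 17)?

4

The order of 13 must divide φ(17) = 17 − 1 = 16 = 2^4.
Divisors of 16: 1, 2, 4, 8, 16.
Compute 13^d (mod 17) for the divisors d until we hit 1:
13^1 ≡ 13 (mod 17)
13^2 ≡ 16 (mod 17)
13^4 ≡ 1 (mod 17) ✓
The smallest such exponent is 4, so the order of 13 is 4.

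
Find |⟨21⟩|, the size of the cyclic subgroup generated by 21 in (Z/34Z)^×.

4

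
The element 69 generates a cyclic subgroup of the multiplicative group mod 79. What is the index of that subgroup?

ord(69) | φ(79) = 79 − 1 = 78 = 2 · 3 · 13.
Divisors of 78: 1, 2, 3, 6, 13, 26, 39, 78.
Compute 69^d (mod 79) for the divisors d until we hit 1:
69^1 ≡ 69 (mod 79)
69^2 ≡ 21 (mod 79)
69^3 ≡ 27 (mod 79)
69^6 ≡ 18 (mod 79)
69^13 ≡ 78 (mod 79)
69^26 ≡ 1 (mod 79) ✓
The order of 69 is 26, so the subgroup it generates has 26 elements.
[(Z/79Z)^× : ⟨69⟩] = 78/26 = 3.

3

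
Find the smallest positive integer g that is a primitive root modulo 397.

5

φ(397) = 397 − 1 = 396 = 2^2 · 3^2 · 11.
g is a primitive root iff g^(396/q) ≢ 1 (mod 397) for each prime q ∈ {2, 3, 11}.
g = 2: 2^198 ≡ 396; 2^132 ≡ 1 — hits 1, so not a primitive root.
g = 3: 3^198 ≡ 1 — hits 1, so not a primitive root.
g = 4: 4^198 ≡ 1 — hits 1, so not a primitive root.
g = 5: 5^198 ≡ 396; 5^132 ≡ 362; 5^36 ≡ 290 — none is 1, so 5 is a primitive root.
So 5 is the smallest generator of (Z/397Z)^×.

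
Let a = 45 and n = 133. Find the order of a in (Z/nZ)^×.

By Lagrange's theorem, ord_133(45) divides φ(133) = φ(7·19) = (7−1)·(19−1) = 6·18 = 108 = 2^2 · 3^3.
Divisors of 108: 1, 2, 3, 4, 6, 9, 12, 18, 27, 36, 54, 108.
Compute 45^d (mod 133) for the divisors d until we hit 1:
45^1 ≡ 45
45^2 ≡ 30
45^3 ≡ 20
45^4 ≡ 102
45^6 ≡ 1
The smallest such exponent is 6, so the order of 45 is 6.

6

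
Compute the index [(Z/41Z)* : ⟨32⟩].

The order of 32 must divide φ(41) = 41 − 1 = 40 = 2^3 · 5.
Divisors of 40: 1, 2, 4, 5, 8, 10, 20, 40.
Check 32^d mod 41 for each divisor in increasing order:
32^1 ≡ 32
32^2 ≡ 40
32^4 ≡ 1
Thus |⟨32⟩| = ord(32) = 4.
The index is φ(41) / ord(32) = 40 / 4 = 10.

10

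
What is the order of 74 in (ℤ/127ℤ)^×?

The order of 74 must divide φ(127) = 127 − 1 = 126 = 2 · 3^2 · 7.
Divisors of 126: 1, 2, 3, 6, 7, 9, 14, 18, 21, 42, 63, 126.
Check 74^d mod 127 for each divisor in increasing order:
74^1 ≡ 74
74^2 ≡ 15
74^3 ≡ 94
74^6 ≡ 73
74^7 ≡ 68
74^9 ≡ 4
74^14 ≡ 52
74^18 ≡ 16
74^21 ≡ 107
74^42 ≡ 19
74^63 ≡ 1
Therefore the multiplicative order of 74 modulo 127 is 63.

63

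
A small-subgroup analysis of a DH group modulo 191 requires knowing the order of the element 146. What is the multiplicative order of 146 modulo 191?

190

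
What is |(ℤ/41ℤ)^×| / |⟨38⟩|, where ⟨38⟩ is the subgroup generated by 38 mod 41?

5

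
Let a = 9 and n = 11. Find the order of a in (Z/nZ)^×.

5

By Lagrange's theorem, ord_11(9) divides φ(11) = 11 − 1 = 10 = 2 · 5.
Divisors of 10: 1, 2, 5, 10.
Test each divisor d:
9^1 ≡ 9
9^2 ≡ 4
9^5 ≡ 1
Hence ord(9) = 5.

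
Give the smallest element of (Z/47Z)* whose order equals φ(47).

φ(47) = 47 − 1 = 46 = 2 · 23.
Test candidates g = 2, 3, … against the prime factors q ∈ {2, 23} of φ(47): g is a generator iff g^(46/q) ≢ 1 for every such q.
g = 2: 2^23 ≡ 1 — hits 1, so not a primitive root.
g = 3: 3^23 ≡ 1 — hits 1, so not a primitive root.
g = 4: 4^23 ≡ 1 — hits 1, so not a primitive root.
g = 5: 5^23 ≡ 46; 5^2 ≡ 25 — none is 1, so 5 is a primitive root.
So 5 is the smallest generator of (Z/47Z)^×.

5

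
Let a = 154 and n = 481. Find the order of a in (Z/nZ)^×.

12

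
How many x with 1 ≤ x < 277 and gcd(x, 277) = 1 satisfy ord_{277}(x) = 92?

44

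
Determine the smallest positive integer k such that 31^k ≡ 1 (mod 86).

ord(31) | φ(86) = φ(2)·φ(43) = 1·42 = 42 = 2 · 3 · 7.
Divisors of 42: 1, 2, 3, 6, 7, 14, 21, 42.
Evaluate successive powers at the divisors of 42:
31^1 ≡ 31 (mod 86)
31^2 ≡ 15 (mod 86)
31^3 ≡ 35 (mod 86)
31^6 ≡ 21 (mod 86)
31^7 ≡ 49 (mod 86)
31^14 ≡ 79 (mod 86)
31^21 ≡ 1 (mod 86) ✓
So ord_86(31) = 21.

21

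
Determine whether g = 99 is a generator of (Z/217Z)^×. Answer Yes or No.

217 = 7 · 31 is a product of two distinct odd primes, so (Z/217Z)^× ≅ (Z/7Z)^× × (Z/31Z)^× is not cyclic.
No primitive root modulo 217 exists; in particular 99 is not one.

No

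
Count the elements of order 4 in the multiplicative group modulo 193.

2

φ(193) = 193 − 1 = 192 = 2^6 · 3.
(Z/193Z)^× is cyclic (|G| = 192); a cyclic group of order m has exactly φ(d) elements of each order d | m, and none otherwise.
4 = 2^2 divides 192, and φ(4) = 2.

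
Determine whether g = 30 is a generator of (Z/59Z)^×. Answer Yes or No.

Yes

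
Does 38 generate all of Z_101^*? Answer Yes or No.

Yes

φ(101) = 101 − 1 = 100 = 2^2 · 5^2.
Test 38^(100/q) mod 101 for each prime factor q of 100:
38^50 ≡ 100 (mod 101)  [q = 2: ≢ 1 ✓]
38^20 ≡ 36 (mod 101)  [q = 5: ≢ 1 ✓]
Every test exponent gives a nontrivial residue, hence 38 generates the full group.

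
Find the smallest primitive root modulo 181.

φ(181) = 181 − 1 = 180 = 2^2 · 3^2 · 5.
Test candidates g = 2, 3, … against the prime factors q ∈ {2, 3, 5} of φ(181): g is a generator iff g^(180/q) ≢ 1 for every such q.
g = 2: 2^90 ≡ 180; 2^60 ≡ 48; 2^36 ≡ 59 — none is 1, so 2 is a primitive root.
Hence the least primitive root of 181 is 2.

2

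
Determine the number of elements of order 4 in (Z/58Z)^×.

φ(58) = φ(2)·φ(29) = 1·28 = 28 = 2^2 · 7.
(Z/58Z)^× is cyclic (|G| = 28); a cyclic group of order m has exactly φ(d) elements of each order d | m, and none otherwise.
4 = 2^2 divides 28, and φ(4) = 2.

2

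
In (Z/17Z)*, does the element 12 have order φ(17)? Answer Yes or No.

Yes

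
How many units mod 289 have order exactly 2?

1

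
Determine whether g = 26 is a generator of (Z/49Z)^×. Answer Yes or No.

Yes

φ(49) = φ(7^2) = 7·(7−1) = 42 = 2 · 3 · 7.
An element g generates (Z/49Z)^× iff g^(42/q) ≢ 1 (mod 49) for each prime q ∈ {2, 3, 7}.
26^21 ≡ 48 (mod 49)  [q = 2: ≢ 1 ✓]
26^14 ≡ 18 (mod 49)  [q = 3: ≢ 1 ✓]
26^6 ≡ 29 (mod 49)  [q = 7: ≢ 1 ✓]
All checks pass, so 26 has order 42 and is a primitive root modulo 49.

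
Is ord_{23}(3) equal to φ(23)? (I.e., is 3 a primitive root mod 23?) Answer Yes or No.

φ(23) = 23 − 1 = 22 = 2 · 11.
It suffices to check that the order of 3 is not a proper divisor of 22: compute 3^(22/q) for q ∈ {2, 11}.
3^11 ≡ 1 (mod 23)  [q = 2: ≡ 1 ✗]
3^2 ≡ 9 (mod 23)  [q = 11: ≢ 1 ✓]
3^11 ≡ 1 shows ord(3) | 11, strictly less than φ(23); not a primitive root.

No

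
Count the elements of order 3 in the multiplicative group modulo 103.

2

φ(103) = 103 − 1 = 102 = 2 · 3 · 17.
(Z/103Z)^× is cyclic (|G| = 102); a cyclic group of order m has exactly φ(d) elements of each order d | m, and none otherwise.
3 | 102, and φ(3) = 3 − 1 = 2.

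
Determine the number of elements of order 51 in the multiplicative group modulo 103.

32

φ(103) = 103 − 1 = 102 = 2 · 3 · 17.
(Z/103Z)^× is cyclic (|G| = 102); a cyclic group of order m has exactly φ(d) elements of each order d | m, and none otherwise.
51 = 3 · 17 divides 102, and φ(51) = 32.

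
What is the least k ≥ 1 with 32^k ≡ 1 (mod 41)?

By Lagrange's theorem, ord_41(32) divides φ(41) = 41 − 1 = 40 = 2^3 · 5.
Divisors of 40: 1, 2, 4, 5, 8, 10, 20, 40.
Check 32^d mod 41 for each divisor in increasing order:
32^1 ≡ 32
32^2 ≡ 40
32^4 ≡ 1
Hence ord(32) = 4.

4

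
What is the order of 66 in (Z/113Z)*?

Since 66 ∈ (Z/113Z)^×, its order divides φ(113) = 113 − 1 = 112 = 2^4 · 7.
Divisors of 112: 1, 2, 4, 7, 8, 14, 16, 28, 56, 112.
Check 66^d mod 113 for each divisor in increasing order:
66^1 ≡ 66
66^2 ≡ 62
66^4 ≡ 2
66^7 ≡ 48
66^8 ≡ 4
66^14 ≡ 44
66^16 ≡ 16
66^28 ≡ 15
66^56 ≡ 112
66^112 ≡ 1
So ord_113(66) = 112.

112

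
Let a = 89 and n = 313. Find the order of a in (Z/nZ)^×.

Since 89 ∈ (Z/313Z)^×, its order divides φ(313) = 313 − 1 = 312 = 2^3 · 3 · 13.
Divisors of 312: 1, 2, 3, 4, 6, 8, 12, 13, 24, 26, 39, 52, 78, 104, 156, 312.
Evaluate successive powers at the divisors of 312:
89^1 ≡ 89 (mod 313)
89^2 ≡ 96 (mod 313)
89^3 ≡ 93 (mod 313)
89^4 ≡ 139 (mod 313)
89^6 ≡ 198 (mod 313)
89^8 ≡ 228 (mod 313)
89^12 ≡ 79 (mod 313)
89^13 ≡ 145 (mod 313)
89^24 ≡ 294 (mod 313)
89^26 ≡ 54 (mod 313)
89^39 ≡ 5 (mod 313)
89^52 ≡ 99 (mod 313)
89^78 ≡ 25 (mod 313)
89^104 ≡ 98 (mod 313)
89^156 ≡ 312 (mod 313)
89^312 ≡ 1 (mod 313) ✓
The smallest such exponent is 312, so the order of 89 is 312.

312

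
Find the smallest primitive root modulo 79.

3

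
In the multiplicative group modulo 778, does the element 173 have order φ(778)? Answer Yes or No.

No

φ(778) = φ(2)·φ(389) = 1·388 = 388 = 2^2 · 97.
Test 173^(388/q) mod 778 for each prime factor q of 388:
173^194 ≡ 1 (mod 778)  [q = 2: ≡ 1 ✗]
173^4 ≡ 187 (mod 778)  [q = 97: ≢ 1 ✓]
Since 173^194 ≡ 1, the order of 173 divides 194 < 388, so 173 is not a primitive root.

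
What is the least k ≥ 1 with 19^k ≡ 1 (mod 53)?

52

Since 19 ∈ (Z/53Z)^×, its order divides φ(53) = 53 − 1 = 52 = 2^2 · 13.
Divisors of 52: 1, 2, 4, 13, 26, 52.
Check 19^d mod 53 for each divisor in increasing order:
19^1 ≡ 19 (mod 53)
19^2 ≡ 43 (mod 53)
19^4 ≡ 47 (mod 53)
19^13 ≡ 30 (mod 53)
19^26 ≡ 52 (mod 53)
19^52 ≡ 1 (mod 53) ✓
So ord_53(19) = 52.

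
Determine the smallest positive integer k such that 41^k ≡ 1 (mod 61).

10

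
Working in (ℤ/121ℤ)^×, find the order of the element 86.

55

The order of 86 must divide φ(121) = φ(11^2) = 11·(11−1) = 110 = 2 · 5 · 11.
Divisors of 110: 1, 2, 5, 10, 11, 22, 55, 110.
Check 86^d mod 121 for each divisor in increasing order:
86^1 ≡ 86
86^2 ≡ 15
86^5 ≡ 111
86^10 ≡ 100
86^11 ≡ 9
86^22 ≡ 81
86^55 ≡ 1
The smallest such exponent is 55, so the order of 86 is 55.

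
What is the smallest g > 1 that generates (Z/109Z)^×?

φ(109) = 109 − 1 = 108 = 2^2 · 3^3.
Test candidates g = 2, 3, … against the prime factors q ∈ {2, 3} of φ(109): g is a generator iff g^(108/q) ≢ 1 for every such q.
g = 2: 2^54 ≡ 108; 2^36 ≡ 1 — hits 1, so not a primitive root.
g = 3: 3^54 ≡ 1 — hits 1, so not a primitive root.
g = 4: 4^54 ≡ 1 — hits 1, so not a primitive root.
g = 5: 5^54 ≡ 1 — hits 1, so not a primitive root.
g = 6: 6^54 ≡ 108; 6^36 ≡ 63 — none is 1, so 6 is a primitive root.
The smallest primitive root modulo 109 is 6.

6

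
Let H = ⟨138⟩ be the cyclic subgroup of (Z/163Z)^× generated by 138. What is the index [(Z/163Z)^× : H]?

3

The order of 138 must divide φ(163) = 163 − 1 = 162 = 2 · 3^4.
Divisors of 162: 1, 2, 3, 6, 9, 18, 27, 54, 81, 162.
Compute 138^d (mod 163) for the divisors d until we hit 1:
138^1 ≡ 138 (mod 163)
138^2 ≡ 136 (mod 163)
138^3 ≡ 23 (mod 163)
138^6 ≡ 40 (mod 163)
138^9 ≡ 105 (mod 163)
138^18 ≡ 104 (mod 163)
138^27 ≡ 162 (mod 163)
138^54 ≡ 1 (mod 163) ✓
The order of 138 is 54, so the subgroup it generates has 54 elements.
The index is φ(163) / ord(138) = 162 / 54 = 3.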